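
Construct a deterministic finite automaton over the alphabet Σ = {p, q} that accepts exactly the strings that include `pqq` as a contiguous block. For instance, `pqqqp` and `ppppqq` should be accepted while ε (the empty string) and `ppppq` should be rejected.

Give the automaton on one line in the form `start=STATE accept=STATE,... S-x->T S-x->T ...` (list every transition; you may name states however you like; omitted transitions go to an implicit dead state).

start=s0 accept=s3 s0-p->s1 s0-q->s0 s1-p->s1 s1-q->s2 s2-p->s1 s2-q->s3 s3-p->s3 s3-q->s3

States s0..s2 record the length of the longest prefix of `pqq` that matches the current input suffix. Reaching s3 means `pqq` has been seen, and we stay there forever. Accept from s3.
        p   q  
>  s0   s1  s0 
   s1   s1  s2 
   s2   s1  s3 
 * s3   s3  s3 
(> = start, * = accepting)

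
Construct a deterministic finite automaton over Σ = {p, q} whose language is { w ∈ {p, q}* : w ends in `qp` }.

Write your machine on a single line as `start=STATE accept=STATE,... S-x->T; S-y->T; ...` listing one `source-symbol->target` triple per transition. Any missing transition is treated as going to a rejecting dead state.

start=s0; accept=s2; s0-p->s0; s0-q->s1; s1-p->s2; s1-q->s1; s2-p->s0; s2-q->s1

Let each state record the length of the longest suffix of the input read so far that is also a prefix of `qp`. s1 means the last symbol is `q`; s2 means the last 2 symbols are `qp`. Accept only at s2, where the string currently ends in `qp`.
With 3 states:
        p   q  
>  s0   s0  s1 
   s1   s2  s1 
 * s2   s0  s1 
(> = start, * = accepting)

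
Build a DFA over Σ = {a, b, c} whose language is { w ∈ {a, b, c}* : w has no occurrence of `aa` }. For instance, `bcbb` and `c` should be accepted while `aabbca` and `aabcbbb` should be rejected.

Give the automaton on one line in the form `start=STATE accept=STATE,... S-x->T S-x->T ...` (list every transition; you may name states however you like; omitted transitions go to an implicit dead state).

Track partial matches of the forbidden pattern `aa`. State s2 is a dead state reached once `aa` has occurred; every other state accepts. s0 means no part of `aa` is currently matched.
With 3 states:
        a   b   c  
>* s0   s1  s0  s0 
 * s1   s2  s0  s0 
   s2   s2  s2  s2 
(> = start, * = accepting)

start=s0 accept=s0,s1 s0-a->s1 s0-b->s0 s0-c->s0 s1-a->s2 s1-b->s0 s1-c->s0 s2-a->s2 s2-b->s2 s2-c->s2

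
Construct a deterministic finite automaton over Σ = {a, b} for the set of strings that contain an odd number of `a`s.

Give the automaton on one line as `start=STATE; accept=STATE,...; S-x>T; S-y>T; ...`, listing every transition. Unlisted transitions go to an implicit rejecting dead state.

The only thing that matters is how many `a`s have appeared, reduced mod 2. Use one state per residue: s0 for 0, …, s1 for 1. Reading `a` moves to the next residue; anything else stays put. s1 is accepting.
        a   b  
>  s0   s1  s0 
 * s1   s0  s1 
(> = start, * = accepting)

start=s0; accept=s1; s0-a>s1; s0-b>s0; s1-a>s0; s1-b>s1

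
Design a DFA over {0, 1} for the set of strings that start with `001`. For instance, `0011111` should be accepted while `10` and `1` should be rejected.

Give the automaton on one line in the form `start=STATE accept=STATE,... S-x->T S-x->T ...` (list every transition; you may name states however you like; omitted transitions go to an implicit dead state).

Check the first 3 symbols one by one: A through C record how many have matched `001` so far; any wrong symbol goes to the dead state E. After all 3 match we enter the accepting sink D.
5 states suffice.
       0  1 
>  A   B  E 
   B   C  E 
   C   E  D 
 * D   D  D 
   E   E  E 
(> = start, * = accepting)

start=A accept=D A-0->B A-1->E B-0->C B-1->E C-0->E C-1->D D-0->D D-1->D E-0->E E-1->E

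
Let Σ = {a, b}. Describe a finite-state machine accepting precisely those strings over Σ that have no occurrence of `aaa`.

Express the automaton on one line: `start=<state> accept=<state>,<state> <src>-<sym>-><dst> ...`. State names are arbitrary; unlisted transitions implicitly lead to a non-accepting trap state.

Track partial matches of the forbidden pattern `aaa`. State S3 is a dead state reached once `aaa` has occurred; every other state accepts. S0 means no part of `aaa` is currently matched.
With 4 states:
        a   b  
>* S0   S1  S0 
 * S1   S2  S0 
 * S2   S3  S0 
   S3   S3  S3 
(> = start, * = accepting)

start=S0 accept=S0,S1,S2 S0-a->S1 S0-b->S0 S1-a->S2 S1-b->S0 S2-a->S3 S2-b->S0 S3-a->S3 S3-b->S3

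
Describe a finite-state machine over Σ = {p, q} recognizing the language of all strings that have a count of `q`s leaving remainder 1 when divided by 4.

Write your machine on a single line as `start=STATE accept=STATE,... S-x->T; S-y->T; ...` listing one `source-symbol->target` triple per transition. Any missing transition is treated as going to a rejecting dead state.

Keep the running count of `q`s modulo 4: each `q` advances along the cycle S0 → S1 → S2 → S3 → S0 while other symbols loop. Accept at S1.
        p   q  
>  S0   S0  S1 
 * S1   S1  S2 
   S2   S2  S3 
   S3   S3  S0 
(> = start, * = accepting)

start=S0; accept=S1; S0-p->S0; S0-q->S1; S1-p->S1; S1-q->S2; S2-p->S2; S2-q->S3; S3-p->S3; S3-q->S0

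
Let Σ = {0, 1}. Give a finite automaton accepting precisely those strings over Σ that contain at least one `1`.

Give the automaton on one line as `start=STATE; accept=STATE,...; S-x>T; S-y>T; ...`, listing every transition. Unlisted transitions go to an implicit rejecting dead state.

Count `1`s, saturating at 2: state S0 means no `1` yet, S1 means one `1` seen, S2 means more than one. Each `1` increments (capped at S2); other symbols loop. Accept from {S1, S2}.
With 3 states:
        0   1  
>  S0   S0  S1 
 * S1   S1  S2 
 * S2   S2  S2 
(> = start, * = accepting)

start=S0; accept=S1,S2; S0-0>S0; S0-1>S1; S1-0>S1; S1-1>S2; S2-0>S2; S2-1>S2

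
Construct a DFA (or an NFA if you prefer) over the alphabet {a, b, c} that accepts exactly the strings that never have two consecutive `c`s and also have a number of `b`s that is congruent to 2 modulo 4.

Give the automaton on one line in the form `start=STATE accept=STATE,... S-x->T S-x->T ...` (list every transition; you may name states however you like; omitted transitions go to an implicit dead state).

Handle the two conditions separately and then intersect. The first has 3 states tracking partial matches of the forbidden pattern `cc`; the second has 4 states tracking the count of `b`s modulo 4. A product state is a pair (one from each), accepting exactly when both do.
With 12 states:
          a    b    c  
>  q0     q0   q1   q2 
   q1     q1   q3   q4 
   q2     q0   q1   q5 
 * q3     q3   q6   q7 
   q4     q1   q3   q8 
   q5     q5   q8   q5 
   q6     q6   q0   q9 
 * q7     q3   q6  q10 
   q8     q8  q10   q8 
   q9     q6   q0  q11 
   q10   q10  q11  q10 
   q11   q11   q5  q11 
(> = start, * = accepting)

start=q0 accept=q3,q7 q0-a->q0 q0-b->q1 q0-c->q2 q1-a->q1 q1-b->q3 q1-c->q4 q2-a->q0 q2-b->q1 q2-c->q5 q3-a->q3 q3-b->q6 q3-c->q7 q4-a->q1 q4-b->q3 q4-c->q8 q5-a->q5 q5-b->q8 q5-c->q5 q6-a->q6 q6-b->q0 q6-c->q9 q7-a->q3 q7-b->q6 q7-c->q10 q8-a->q8 q8-b->q10 q8-c->q8 q9-a->q6 q9-b->q0 q9-c->q11 q10-a->q10 q10-b->q11 q10-c->q10 q11-a->q11 q11-b->q5 q11-c->q11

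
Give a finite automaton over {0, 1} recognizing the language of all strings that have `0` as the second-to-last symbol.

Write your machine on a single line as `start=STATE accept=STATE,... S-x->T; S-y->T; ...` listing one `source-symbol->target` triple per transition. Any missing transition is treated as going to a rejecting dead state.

start=q0; accept=q3,q4; q0-0->q1; q0-1->q2; q1-0->q3; q1-1->q4; q2-0->q5; q2-1->q6; q3-0->q3; q3-1->q4; q4-0->q5; q4-1->q6; q5-0->q3; q5-1->q4; q6-0->q5; q6-1->q6

A DFA must remember the last 2 symbols (since which symbol is second-to-last isn't known until the input ends). Use one state per possible window of the last ≤2 symbols; accept from those whose window starts with `0`.
        0   1  
>  q0   q1  q2 
   q1   q3  q4 
   q2   q5  q6 
 * q3   q3  q4 
 * q4   q5  q6 
   q5   q3  q4 
   q6   q5  q6 
(> = start, * = accepting)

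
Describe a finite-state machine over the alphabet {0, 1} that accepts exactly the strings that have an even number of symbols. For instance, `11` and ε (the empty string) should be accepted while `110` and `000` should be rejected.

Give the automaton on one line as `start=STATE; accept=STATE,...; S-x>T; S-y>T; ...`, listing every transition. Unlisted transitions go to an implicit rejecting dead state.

start=A; accept=A; A-0>B; A-1>B; B-0>A; B-1>A

Only the length mod 2 matters, so use a 2-cycle: from any state, every input symbol moves to the next state, wrapping B back to A. Mark A accepting.
       0  1 
>* A   B  B 
   B   A  A 
(> = start, * = accepting)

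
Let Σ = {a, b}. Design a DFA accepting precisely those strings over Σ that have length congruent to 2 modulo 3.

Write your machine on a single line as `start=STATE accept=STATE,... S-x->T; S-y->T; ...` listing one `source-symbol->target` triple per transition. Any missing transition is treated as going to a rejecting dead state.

Count input length modulo 3: every symbol advances one step around the cycle q0 → q1 → q2 → q0. Accept at q2.
A 3-state machine:
        a   b  
>  q0   q1  q1 
   q1   q2  q2 
 * q2   q0  q0 
(> = start, * = accepting)

start=q0; accept=q2; q0-a->q1; q0-b->q1; q1-a->q2; q1-b->q2; q2-a->q0; q2-b->q0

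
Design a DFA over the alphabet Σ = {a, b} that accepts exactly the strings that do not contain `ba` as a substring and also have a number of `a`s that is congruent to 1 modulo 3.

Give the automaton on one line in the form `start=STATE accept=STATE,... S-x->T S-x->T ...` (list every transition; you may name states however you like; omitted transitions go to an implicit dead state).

Build one automaton per condition and run them in lockstep. One (3 states) tracks partial matches of the forbidden pattern `ba`; the other (3 states) tracks the count of `a`s modulo 3. Each combined state is a pair, one component from each; accept when both components accept.
A 9-state machine:
        a   b  
>  q0   q1  q2 
 * q1   q3  q4 
   q2   q5  q2 
   q3   q0  q6 
 * q4   q7  q4 
   q5   q7  q5 
   q6   q8  q6 
   q7   q8  q7 
   q8   q5  q8 
(> = start, * = accepting)

start=q0 accept=q1,q4 q0-a->q1 q0-b->q2 q1-a->q3 q1-b->q4 q2-a->q5 q2-b->q2 q3-a->q0 q3-b->q6 q4-a->q7 q4-b->q4 q5-a->q7 q5-b->q5 q6-a->q8 q6-b->q6 q7-a->q8 q7-b->q7 q8-a->q5 q8-b->q8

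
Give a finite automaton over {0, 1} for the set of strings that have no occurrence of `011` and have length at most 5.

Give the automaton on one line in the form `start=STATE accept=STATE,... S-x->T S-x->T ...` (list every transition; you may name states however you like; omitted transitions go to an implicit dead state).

Run two small machines in parallel and take their product. The first has 4 states tracking partial matches of the forbidden pattern `011`; the second has 7 states tracking the input length, saturating at 6. A product state is a pair (one from each), accepting exactly when both do. After merging equivalent states the machine shrinks.
          0    1  
>* q0     q1   q2 
 * q1     q3   q4 
 * q2     q3   q5 
 * q3     q6   q7 
 * q4     q6   q8 
 * q5     q6   q9 
 * q6    q10  q11 
 * q7    q10   q8 
   q8     q8   q8 
 * q9    q10  q10 
 * q10   q12  q12 
 * q11   q12   q8 
 * q12    q8   q8 
(> = start, * = accepting)

start=q0 accept=q0,q1,q2,q3,q4,q5,q6,q7,q9,q10,q11,q12 q0-0->q1 q0-1->q2 q1-0->q3 q1-1->q4 q2-0->q3 q2-1->q5 q3-0->q6 q3-1->q7 q4-0->q6 q4-1->q8 q5-0->q6 q5-1->q9 q6-0->q10 q6-1->q11 q7-0->q10 q7-1->q8 q8-0->q8 q8-1->q8 q9-0->q10 q9-1->q10 q10-0->q12 q10-1->q12 q11-0->q12 q11-1->q8 q12-0->q8 q12-1->q8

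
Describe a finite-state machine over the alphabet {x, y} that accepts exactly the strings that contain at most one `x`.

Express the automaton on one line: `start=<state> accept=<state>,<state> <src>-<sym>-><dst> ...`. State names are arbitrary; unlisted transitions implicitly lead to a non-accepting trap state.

Only the number of `x`s matters, and only up to 2. Make a chain s0 → s1 → s2 advanced by each `x` (with s2 absorbing); every other symbol self-loops. The accepting set is {s0, s1}.
A 3-state machine:
        x   y  
>* s0   s1  s0 
 * s1   s2  s1 
   s2   s2  s2 
(> = start, * = accepting)

start=s0 accept=s0,s1 s0-x->s1 s0-y->s0 s1-x->s2 s1-y->s1 s2-x->s2 s2-y->s2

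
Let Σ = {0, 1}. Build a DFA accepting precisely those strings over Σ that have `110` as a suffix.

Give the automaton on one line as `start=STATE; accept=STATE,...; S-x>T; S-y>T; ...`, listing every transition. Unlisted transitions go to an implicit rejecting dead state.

start=A; accept=D; A-0>A; A-1>B; B-0>A; B-1>C; C-0>D; C-1>C; D-0>A; D-1>B

Remember how much of `110` the current input suffix matches. State A means no match yet; B means the last symbol is `1`; C means the last 2 symbols are `11`; D means the last 3 symbols are `110`. Only D accepts. On a mismatch, fall back to the longest proper suffix that is still a prefix of `110`.
A 4-state machine:
       0  1 
>  A   A  B 
   B   A  C 
   C   D  C 
 * D   A  B 
(> = start, * = accepting)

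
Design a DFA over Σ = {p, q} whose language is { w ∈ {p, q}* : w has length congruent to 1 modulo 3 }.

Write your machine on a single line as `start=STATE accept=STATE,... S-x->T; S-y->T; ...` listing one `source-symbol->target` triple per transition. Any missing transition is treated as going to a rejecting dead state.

Count input length modulo 3: every symbol advances one step around the cycle A → B → C → A. Accept at B.
3 states suffice.
       p  q 
>  A   B  B 
 * B   C  C 
   C   A  A 
(> = start, * = accepting)

start=A; accept=B; A-p->B; A-q->B; B-p->C; B-q->C; C-p->A; C-q->A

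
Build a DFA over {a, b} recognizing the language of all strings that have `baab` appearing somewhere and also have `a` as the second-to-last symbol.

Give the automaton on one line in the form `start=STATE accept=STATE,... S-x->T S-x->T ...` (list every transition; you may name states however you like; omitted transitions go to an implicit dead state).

Handle the two conditions separately and then intersect. The first has 5 states tracking whether and how much of `baab` has been seen; the second has 7 states tracking the last 2 symbols read. A product state is a pair (one from each), accepting exactly when both do.
A 12-state machine:
          a    b  
>  s0     s1   s2 
   s1     s3   s4 
   s2     s5   s6 
   s3     s3   s4 
   s4     s5   s6 
   s5     s7   s4 
   s6     s5   s6 
   s7     s3   s8 
 * s8     s9  s10 
   s9    s11   s8 
   s10    s9  s10 
 * s11   s11   s8 
(> = start, * = accepting)

start=s0 accept=s8,s11 s0-a->s1 s0-b->s2 s1-a->s3 s1-b->s4 s2-a->s5 s2-b->s6 s3-a->s3 s3-b->s4 s4-a->s5 s4-b->s6 s5-a->s7 s5-b->s4 s6-a->s5 s6-b->s6 s7-a->s3 s7-b->s8 s8-a->s9 s8-b->s10 s9-a->s11 s9-b->s8 s10-a->s9 s10-b->s10 s11-a->s11 s11-b->s8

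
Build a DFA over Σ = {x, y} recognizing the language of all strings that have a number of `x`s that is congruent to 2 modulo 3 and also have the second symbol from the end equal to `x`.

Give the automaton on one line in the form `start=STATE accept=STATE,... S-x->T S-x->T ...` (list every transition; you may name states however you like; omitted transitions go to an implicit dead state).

start=S0 accept=S3,S8 S0-x->S1 S0-y->S2 S1-x->S3 S1-y->S4 S2-x->S5 S2-y->S6 S3-x->S7 S3-y->S8 S4-x->S9 S4-y->S10 S5-x->S3 S5-y->S4 S6-x->S5 S6-y->S6 S7-x->S11 S7-y->S12 S8-x->S13 S8-y->S14 S9-x->S7 S9-y->S8 S10-x->S9 S10-y->S10 S11-x->S3 S11-y->S4 S12-x->S5 S12-y->S6 S13-x->S11 S13-y->S12 S14-x->S13 S14-y->S14

Build one automaton per condition and run them in lockstep. The first has 3 states tracking the count of `x`s modulo 3; the second has 7 states tracking the last 2 symbols read. A product state is a pair (one from each), accepting exactly when both do.
A 15-state machine:
          x    y  
>  S0     S1   S2 
   S1     S3   S4 
   S2     S5   S6 
 * S3     S7   S8 
   S4     S9  S10 
   S5     S3   S4 
   S6     S5   S6 
   S7    S11  S12 
 * S8    S13  S14 
   S9     S7   S8 
   S10    S9  S10 
   S11    S3   S4 
   S12    S5   S6 
   S13   S11  S12 
   S14   S13  S14 
(> = start, * = accepting)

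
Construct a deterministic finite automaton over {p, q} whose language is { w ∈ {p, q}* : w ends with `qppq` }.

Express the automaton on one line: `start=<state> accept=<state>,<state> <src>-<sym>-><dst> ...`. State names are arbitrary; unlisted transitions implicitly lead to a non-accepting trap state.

Let each state record the length of the longest suffix of the input read so far that is also a prefix of `qppq`. B means the last symbol is `q`; C means the last 2 symbols are `qp`; D means the last 3 symbols are `qpp`; E means the last 4 symbols are `qppq`. Accept only at E, where the string currently ends in `qppq`.
       p  q 
>  A   A  B 
   B   C  B 
   C   D  B 
   D   A  E 
 * E   C  B 
(> = start, * = accepting)

start=A accept=E A-p->A A-q->B B-p->C B-q->B C-p->D C-q->B D-p->A D-q->E E-p->C E-q->B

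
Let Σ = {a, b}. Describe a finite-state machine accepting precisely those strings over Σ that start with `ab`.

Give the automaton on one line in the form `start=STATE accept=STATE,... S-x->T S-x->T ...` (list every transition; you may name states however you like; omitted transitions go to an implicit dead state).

Walk along `ab` while the input agrees: from S0 take `a` to S1, and so on. Any deviation drops to the rejecting sink S3. Once S2 is reached the prefix is confirmed and every continuation is accepted.
        a   b  
>  S0   S1  S3 
   S1   S3  S2 
 * S2   S2  S2 
   S3   S3  S3 
(> = start, * = accepting)

start=S0 accept=S2 S0-a->S1 S0-b->S3 S1-a->S3 S1-b->S2 S2-a->S2 S2-b->S2 S3-a->S3 S3-b->S3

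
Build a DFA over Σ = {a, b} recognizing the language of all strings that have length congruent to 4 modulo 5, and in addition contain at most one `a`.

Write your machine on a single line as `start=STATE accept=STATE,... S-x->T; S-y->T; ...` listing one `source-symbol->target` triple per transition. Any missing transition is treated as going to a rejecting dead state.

start=q0; accept=q8,q9; q0-a->q1; q0-b->q2; q1-a->q3; q1-b->q4; q2-a->q4; q2-b->q5; q3-a->q3; q3-b->q3; q4-a->q3; q4-b->q6; q5-a->q6; q5-b->q7; q6-a->q3; q6-b->q8; q7-a->q8; q7-b->q9; q8-a->q3; q8-b->q10; q9-a->q10; q9-b->q0; q10-a->q3; q10-b->q1

Run two small machines in parallel and take their product. One (5 states) tracks the input length modulo 5; the other (3 states) tracks the count of `a`s, saturating at 2. Each combined state is a pair, one component from each; accept when both components accept. Equivalent product states are then merged.
With 11 states:
          a    b  
>  q0     q1   q2 
   q1     q3   q4 
   q2     q4   q5 
   q3     q3   q3 
   q4     q3   q6 
   q5     q6   q7 
   q6     q3   q8 
   q7     q8   q9 
 * q8     q3  q10 
 * q9    q10   q0 
   q10    q3   q1 
(> = start, * = accepting)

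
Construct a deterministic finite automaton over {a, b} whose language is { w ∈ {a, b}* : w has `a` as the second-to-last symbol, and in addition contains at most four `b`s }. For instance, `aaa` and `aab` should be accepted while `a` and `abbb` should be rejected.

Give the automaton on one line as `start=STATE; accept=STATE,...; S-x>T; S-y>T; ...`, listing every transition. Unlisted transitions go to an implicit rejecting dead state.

start=q0; accept=q3,q4,q7,q8,q11,q12,q15,q16,q19; q0-a>q1; q0-b>q2; q1-a>q3; q1-b>q4; q2-a>q5; q2-b>q6; q3-a>q3; q3-b>q4; q4-a>q5; q4-b>q6; q5-a>q7; q5-b>q8; q6-a>q9; q6-b>q10; q7-a>q7; q7-b>q8; q8-a>q9; q8-b>q10; q9-a>q11; q9-b>q12; q10-a>q13; q10-b>q14; q11-a>q11; q11-b>q12; q12-a>q13; q12-b>q14; q13-a>q15; q13-b>q16; q14-a>q17; q14-b>q18; q15-a>q15; q15-b>q16; q16-a>q17; q16-b>q18; q17-a>q19; q17-b>q20; q18-a>q21; q18-b>q18; q19-a>q19; q19-b>q20; q20-a>q21; q20-b>q18; q21-a>q22; q21-b>q20; q22-a>q22; q22-b>q20

Run two small machines in parallel and take their product. The first has 7 states tracking the last 2 symbols read; the second has 6 states tracking the count of `b`s, saturating at 5. A product state is a pair (one from each), accepting exactly when both do.
23 states suffice.
          a    b  
>  q0     q1   q2 
   q1     q3   q4 
   q2     q5   q6 
 * q3     q3   q4 
 * q4     q5   q6 
   q5     q7   q8 
   q6     q9  q10 
 * q7     q7   q8 
 * q8     q9  q10 
   q9    q11  q12 
   q10   q13  q14 
 * q11   q11  q12 
 * q12   q13  q14 
   q13   q15  q16 
   q14   q17  q18 
 * q15   q15  q16 
 * q16   q17  q18 
   q17   q19  q20 
   q18   q21  q18 
 * q19   q19  q20 
   q20   q21  q18 
   q21   q22  q20 
   q22   q22  q20 
(> = start, * = accepting)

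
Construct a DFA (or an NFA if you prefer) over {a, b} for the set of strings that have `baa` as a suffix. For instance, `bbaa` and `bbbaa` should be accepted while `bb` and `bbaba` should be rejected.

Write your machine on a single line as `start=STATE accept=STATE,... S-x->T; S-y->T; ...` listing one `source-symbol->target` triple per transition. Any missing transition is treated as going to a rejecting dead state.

Remember how much of `baa` the current input suffix matches. State S0 means no match yet; S1 means the last symbol is `b`; S2 means the last 2 symbols are `ba`; S3 means the last 3 symbols are `baa`. Only S3 accepts. On a mismatch, fall back to the longest proper suffix that is still a prefix of `baa`.
        a   b  
>  S0   S0  S1 
   S1   S2  S1 
   S2   S3  S1 
 * S3   S0  S1 
(> = start, * = accepting)

start=S0; accept=S3; S0-a->S0; S0-b->S1; S1-a->S2; S1-b->S1; S2-a->S3; S2-b->S1; S3-a->S0; S3-b->S1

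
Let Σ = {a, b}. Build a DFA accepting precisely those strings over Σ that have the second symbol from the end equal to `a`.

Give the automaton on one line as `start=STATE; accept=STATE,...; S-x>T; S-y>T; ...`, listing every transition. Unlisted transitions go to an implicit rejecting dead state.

Because acceptance depends on a position counted from the end, the machine has to buffer the most recent 2 symbols. Make each state the string of the last up-to-2 symbols read; on input `x` shift the window left and append `x`. Accept when the buffered window has length 2 and begins with `a`.
With 7 states:
        a   b  
>  q0   q1  q2 
   q1   q3  q4 
   q2   q5  q6 
 * q3   q3  q4 
 * q4   q5  q6 
   q5   q3  q4 
   q6   q5  q6 
(> = start, * = accepting)

start=q0; accept=q3,q4; q0-a>q1; q0-b>q2; q1-a>q3; q1-b>q4; q2-a>q5; q2-b>q6; q3-a>q3; q3-b>q4; q4-a>q5; q4-b>q6; q5-a>q3; q5-b>q4; q6-a>q5; q6-b>q6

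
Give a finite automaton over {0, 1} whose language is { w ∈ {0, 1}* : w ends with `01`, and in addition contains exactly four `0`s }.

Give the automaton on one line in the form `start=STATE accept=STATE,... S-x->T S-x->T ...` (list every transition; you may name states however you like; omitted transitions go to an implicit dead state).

Handle the two conditions separately and then intersect. The first has 3 states tracking how much of the suffix `01` has currently been matched; the second has 6 states tracking the count of `0`s, saturating at 5. A product state is a pair (one from each), accepting exactly when both do.
With 16 states:
          0    1  
>  s0     s1   s0 
   s1     s2   s3 
   s2     s4   s5 
   s3     s2   s6 
   s4     s7   s8 
   s5     s4   s9 
   s6     s2   s6 
   s7    s10  s11 
   s8     s7  s12 
   s9     s4   s9 
   s10   s10  s13 
 * s11   s10  s14 
   s12    s7  s12 
   s13   s10  s15 
   s14   s10  s14 
   s15   s10  s15 
(> = start, * = accepting)

start=s0 accept=s11 s0-0->s1 s0-1->s0 s1-0->s2 s1-1->s3 s2-0->s4 s2-1->s5 s3-0->s2 s3-1->s6 s4-0->s7 s4-1->s8 s5-0->s4 s5-1->s9 s6-0->s2 s6-1->s6 s7-0->s10 s7-1->s11 s8-0->s7 s8-1->s12 s9-0->s4 s9-1->s9 s10-0->s10 s10-1->s13 s11-0->s10 s11-1->s14 s12-0->s7 s12-1->s12 s13-0->s10 s13-1->s15 s14-0->s10 s14-1->s14 s15-0->s10 s15-1->s15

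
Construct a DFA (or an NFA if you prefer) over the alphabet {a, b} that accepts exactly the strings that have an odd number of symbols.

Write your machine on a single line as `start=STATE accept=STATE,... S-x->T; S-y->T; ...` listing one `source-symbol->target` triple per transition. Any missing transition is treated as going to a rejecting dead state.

Count input length modulo 2: every symbol advances one step around the cycle q0 → q1 → q0. Accept at q1.
With 2 states:
        a   b  
>  q0   q1  q1 
 * q1   q0  q0 
(> = start, * = accepting)

start=q0; accept=q1; q0-a->q1; q0-b->q1; q1-a->q0; q1-b->q0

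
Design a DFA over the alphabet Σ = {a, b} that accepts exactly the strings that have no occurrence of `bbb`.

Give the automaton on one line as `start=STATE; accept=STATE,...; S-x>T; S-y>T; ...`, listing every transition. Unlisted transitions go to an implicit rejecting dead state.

start=q0; accept=q0,q1,q2; q0-a>q0; q0-b>q1; q1-a>q0; q1-b>q2; q2-a>q0; q2-b>q3; q3-a>q3; q3-b>q3

This is the complement of 'contains `bbb`'. Use the same substring-matching states — q0 through q3 holding how much of `bbb` has just been matched — but flip the accepting set: everything except the trap q3 accepts.
        a   b  
>* q0   q0  q1 
 * q1   q0  q2 
 * q2   q0  q3 
   q3   q3  q3 
(> = start, * = accepting)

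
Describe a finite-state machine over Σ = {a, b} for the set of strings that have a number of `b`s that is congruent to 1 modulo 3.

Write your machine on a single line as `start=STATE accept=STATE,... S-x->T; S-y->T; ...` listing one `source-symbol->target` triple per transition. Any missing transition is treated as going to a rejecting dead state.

start=S0; accept=S1; S0-a->S0; S0-b->S1; S1-a->S1; S1-b->S2; S2-a->S2; S2-b->S0

The only thing that matters is how many `b`s have appeared, reduced mod 3. Use one state per residue: S0 for 0, …, S2 for 2. Reading `b` moves to the next residue; anything else stays put. S1 is accepting.
A 3-state machine:
        a   b  
>  S0   S0  S1 
 * S1   S1  S2 
   S2   S2  S0 
(> = start, * = accepting)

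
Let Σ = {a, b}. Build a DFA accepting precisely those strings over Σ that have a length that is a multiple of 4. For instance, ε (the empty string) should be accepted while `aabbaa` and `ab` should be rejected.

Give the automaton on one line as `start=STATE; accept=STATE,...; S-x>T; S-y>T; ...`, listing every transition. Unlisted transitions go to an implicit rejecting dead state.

start=q0; accept=q0; q0-a>q1; q0-b>q1; q1-a>q2; q1-b>q2; q2-a>q3; q2-b>q3; q3-a>q0; q3-b>q0

Only the length mod 4 matters, so use a 4-cycle: from any state, every input symbol moves to the next state, wrapping q3 back to q0. Mark q0 accepting.
4 states suffice.
        a   b  
>* q0   q1  q1 
   q1   q2  q2 
   q2   q3  q3 
   q3   q0  q0 
(> = start, * = accepting)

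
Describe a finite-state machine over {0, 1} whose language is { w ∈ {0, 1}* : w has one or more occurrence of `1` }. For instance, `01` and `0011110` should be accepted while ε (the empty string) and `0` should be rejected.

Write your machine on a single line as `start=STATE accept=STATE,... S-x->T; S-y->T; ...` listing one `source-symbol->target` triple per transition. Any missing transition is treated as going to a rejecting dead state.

start=A; accept=B,C; A-0->A; A-1->B; B-0->B; B-1->C; C-0->C; C-1->C

Count `1`s, saturating at 2: state A means no `1` yet, B means one `1` seen, C means more than one. Each `1` increments (capped at C); other symbols loop. Accept from {B, C}.
3 states suffice.
       0  1 
>  A   A  B 
 * B   B  C 
 * C   C  C 
(> = start, * = accepting)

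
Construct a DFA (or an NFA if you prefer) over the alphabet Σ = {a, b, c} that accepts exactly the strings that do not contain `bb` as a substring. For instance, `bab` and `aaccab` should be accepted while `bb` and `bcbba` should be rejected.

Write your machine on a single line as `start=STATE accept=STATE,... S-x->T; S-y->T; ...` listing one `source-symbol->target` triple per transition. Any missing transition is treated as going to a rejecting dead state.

start=S0; accept=S0,S1; S0-a->S0; S0-b->S1; S0-c->S0; S1-a->S0; S1-b->S2; S1-c->S0; S2-a->S2; S2-b->S2; S2-c->S2

This is the complement of 'contains `bb`'. Use the same substring-matching states — S0 through S2 holding how much of `bb` has just been matched — but flip the accepting set: everything except the trap S2 accepts.
        a   b   c  
>* S0   S0  S1  S0 
 * S1   S0  S2  S0 
   S2   S2  S2  S2 
(> = start, * = accepting)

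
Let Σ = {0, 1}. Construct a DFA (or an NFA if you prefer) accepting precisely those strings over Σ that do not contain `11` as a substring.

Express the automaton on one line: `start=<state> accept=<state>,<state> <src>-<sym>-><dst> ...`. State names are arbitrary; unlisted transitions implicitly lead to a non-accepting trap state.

start=q0 accept=q0,q1 q0-0->q0 q0-1->q1 q1-0->q0 q1-1->q2 q2-0->q2 q2-1->q2

This is the complement of 'contains `11`'. Use the same substring-matching states — q0 through q2 holding how much of `11` has just been matched — but flip the accepting set: everything except the trap q2 accepts.
With 3 states:
        0   1  
>* q0   q0  q1 
 * q1   q0  q2 
   q2   q2  q2 
(> = start, * = accepting)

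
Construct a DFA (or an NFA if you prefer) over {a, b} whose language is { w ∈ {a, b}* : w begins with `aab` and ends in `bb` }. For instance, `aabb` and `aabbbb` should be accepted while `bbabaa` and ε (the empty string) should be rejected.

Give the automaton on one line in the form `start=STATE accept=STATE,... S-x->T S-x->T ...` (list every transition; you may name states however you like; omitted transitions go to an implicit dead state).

Build one automaton per condition and run them in lockstep. The first has 5 states tracking whether the input so far still matches the prefix `aab`; the second has 3 states tracking how much of the suffix `bb` has currently been matched. A product state is a pair (one from each), accepting exactly when both do. Minimizing collapses redundant product states.
        a   b  
>  s0   s1  s2 
   s1   s3  s2 
   s2   s2  s2 
   s3   s2  s4 
   s4   s5  s6 
   s5   s5  s4 
 * s6   s5  s6 
(> = start, * = accepting)

start=s0 accept=s6 s0-a->s1 s0-b->s2 s1-a->s3 s1-b->s2 s2-a->s2 s2-b->s2 s3-a->s2 s3-b->s4 s4-a->s5 s4-b->s6 s5-a->s5 s5-b->s4 s6-a->s5 s6-b->s6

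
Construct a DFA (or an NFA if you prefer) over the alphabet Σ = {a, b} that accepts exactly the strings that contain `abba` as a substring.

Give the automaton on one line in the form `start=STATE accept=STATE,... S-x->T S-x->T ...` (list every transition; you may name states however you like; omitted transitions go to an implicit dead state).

Track how much of `abba` has been matched so far: state q0 is no progress, q4 is the absorbing accept state reached once `abba` has occurred. Intermediate states record partial matches; on a mismatch, fall back to the longest reusable overlap.
5 states suffice.
        a   b  
>  q0   q1  q0 
   q1   q1  q2 
   q2   q1  q3 
   q3   q4  q0 
 * q4   q4  q4 
(> = start, * = accepting)

start=q0 accept=q4 q0-a->q1 q0-b->q0 q1-a->q1 q1-b->q2 q2-a->q1 q2-b->q3 q3-a->q4 q3-b->q0 q4-a->q4 q4-b->q4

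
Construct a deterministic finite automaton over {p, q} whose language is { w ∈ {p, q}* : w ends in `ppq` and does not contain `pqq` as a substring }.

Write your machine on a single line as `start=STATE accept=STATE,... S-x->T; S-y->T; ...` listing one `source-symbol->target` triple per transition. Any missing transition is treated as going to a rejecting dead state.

start=A; accept=E; A-p->B; A-q->A; B-p->C; B-q->D; C-p->C; C-q->E; D-p->B; D-q->F; E-p->B; E-q->F; F-p->G; F-q->F; G-p->H; G-q->F; H-p->H; H-q->I; I-p->G; I-q->F

Run two small machines in parallel and take their product. One (4 states) tracks how much of the suffix `ppq` has currently been matched; the other (4 states) tracks partial matches of the forbidden pattern `pqq`. Each combined state is a pair, one component from each; accept when both components accept.
       p  q 
>  A   B  A 
   B   C  D 
   C   C  E 
   D   B  F 
 * E   B  F 
   F   G  F 
   G   H  F 
   H   H  I 
   I   G  F 
(> = start, * = accepting)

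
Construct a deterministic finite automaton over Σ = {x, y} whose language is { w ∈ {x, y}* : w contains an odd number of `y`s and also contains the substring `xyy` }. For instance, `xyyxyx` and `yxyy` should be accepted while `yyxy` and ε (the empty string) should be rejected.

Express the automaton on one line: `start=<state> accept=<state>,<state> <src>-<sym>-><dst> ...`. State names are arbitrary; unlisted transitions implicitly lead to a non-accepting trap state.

Build one automaton per condition and run them in lockstep. One (2 states) tracks the count of `y`s modulo 2; the other (4 states) tracks whether and how much of `xyy` has been seen. Each combined state is a pair, one component from each; accept when both components accept.
8 states suffice.
        x   y  
>  q0   q1  q2 
   q1   q1  q3 
   q2   q4  q0 
   q3   q4  q5 
   q4   q4  q6 
   q5   q5  q7 
   q6   q1  q7 
 * q7   q7  q5 
(> = start, * = accepting)

start=q0 accept=q7 q0-x->q1 q0-y->q2 q1-x->q1 q1-y->q3 q2-x->q4 q2-y->q0 q3-x->q4 q3-y->q5 q4-x->q4 q4-y->q6 q5-x->q5 q5-y->q7 q6-x->q1 q6-y->q7 q7-x->q7 q7-y->q5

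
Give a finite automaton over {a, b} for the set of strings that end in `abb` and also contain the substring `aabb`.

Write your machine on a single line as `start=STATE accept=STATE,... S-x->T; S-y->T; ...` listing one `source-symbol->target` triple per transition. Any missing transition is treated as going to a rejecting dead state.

start=q0; accept=q4; q0-a->q1; q0-b->q0; q1-a->q2; q1-b->q0; q2-a->q2; q2-b->q3; q3-a->q1; q3-b->q4; q4-a->q5; q4-b->q6; q5-a->q5; q5-b->q7; q6-a->q5; q6-b->q6; q7-a->q5; q7-b->q4

Run two small machines in parallel and take their product. One (4 states) tracks how much of the suffix `abb` has currently been matched; the other (5 states) tracks whether and how much of `aabb` has been seen. Each combined state is a pair, one component from each; accept when both components accept. After merging equivalent states the machine shrinks.
8 states suffice.
        a   b  
>  q0   q1  q0 
   q1   q2  q0 
   q2   q2  q3 
   q3   q1  q4 
 * q4   q5  q6 
   q5   q5  q7 
   q6   q5  q6 
   q7   q5  q4 
(> = start, * = accepting)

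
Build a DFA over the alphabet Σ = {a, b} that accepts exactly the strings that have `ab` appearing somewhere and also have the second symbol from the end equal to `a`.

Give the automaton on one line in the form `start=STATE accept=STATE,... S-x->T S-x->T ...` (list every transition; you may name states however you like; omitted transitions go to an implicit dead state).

Run two small machines in parallel and take their product. One (3 states) tracks whether and how much of `ab` has been seen; the other (7 states) tracks the last 2 symbols read. Each combined state is a pair, one component from each; accept when both components accept.
10 states suffice.
        a   b  
>  q0   q1  q2 
   q1   q3  q4 
   q2   q5  q6 
   q3   q3  q4 
 * q4   q7  q8 
   q5   q3  q4 
   q6   q5  q6 
   q7   q9  q4 
   q8   q7  q8 
 * q9   q9  q4 
(> = start, * = accepting)

start=q0 accept=q4,q9 q0-a->q1 q0-b->q2 q1-a->q3 q1-b->q4 q2-a->q5 q2-b->q6 q3-a->q3 q3-b->q4 q4-a->q7 q4-b->q8 q5-a->q3 q5-b->q4 q6-a->q5 q6-b->q6 q7-a->q9 q7-b->q4 q8-a->q7 q8-b->q8 q9-a->q9 q9-b->q4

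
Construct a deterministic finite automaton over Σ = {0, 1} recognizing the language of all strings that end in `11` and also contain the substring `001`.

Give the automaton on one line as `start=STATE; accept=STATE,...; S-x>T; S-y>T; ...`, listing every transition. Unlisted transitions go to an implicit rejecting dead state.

Handle the two conditions separately and then intersect. One (3 states) tracks how much of the suffix `11` has currently been matched; the other (4 states) tracks whether and how much of `001` has been seen. Each combined state is a pair, one component from each; accept when both components accept. Minimizing collapses redundant product states.
       0  1 
>  A   B  A 
   B   C  A 
   C   C  D 
   D   C  E 
 * E   C  E 
(> = start, * = accepting)

start=A; accept=E; A-0>B; A-1>A; B-0>C; B-1>A; C-0>C; C-1>D; D-0>C; D-1>E; E-0>C; E-1>E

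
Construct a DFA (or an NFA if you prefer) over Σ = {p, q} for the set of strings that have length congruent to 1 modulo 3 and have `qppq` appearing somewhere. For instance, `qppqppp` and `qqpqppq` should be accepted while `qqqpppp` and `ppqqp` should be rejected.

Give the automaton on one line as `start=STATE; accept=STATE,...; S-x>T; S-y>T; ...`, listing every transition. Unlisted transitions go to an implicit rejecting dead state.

start=S0; accept=S11; S0-p>S1; S0-q>S2; S1-p>S3; S1-q>S4; S2-p>S5; S2-q>S4; S3-p>S0; S3-q>S6; S4-p>S7; S4-q>S6; S5-p>S8; S5-q>S6; S6-p>S9; S6-q>S2; S7-p>S10; S7-q>S2; S8-p>S1; S8-q>S11; S9-p>S12; S9-q>S4; S10-p>S3; S10-q>S13; S11-p>S13; S11-q>S13; S12-p>S0; S12-q>S14; S13-p>S14; S13-q>S14; S14-p>S11; S14-q>S11

Build one automaton per condition and run them in lockstep. One (3 states) tracks the input length modulo 3; the other (5 states) tracks whether and how much of `qppq` has been seen. Each combined state is a pair, one component from each; accept when both components accept.
15 states suffice.
          p    q  
>  S0     S1   S2 
   S1     S3   S4 
   S2     S5   S4 
   S3     S0   S6 
   S4     S7   S6 
   S5     S8   S6 
   S6     S9   S2 
   S7    S10   S2 
   S8     S1  S11 
   S9    S12   S4 
   S10    S3  S13 
 * S11   S13  S13 
   S12    S0  S14 
   S13   S14  S14 
   S14   S11  S11 
(> = start, * = accepting)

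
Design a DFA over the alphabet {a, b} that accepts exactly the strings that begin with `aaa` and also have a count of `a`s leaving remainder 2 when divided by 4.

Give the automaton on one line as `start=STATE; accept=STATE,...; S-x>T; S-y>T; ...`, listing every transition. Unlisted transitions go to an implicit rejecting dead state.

Handle the two conditions separately and then intersect. The first has 5 states tracking whether the input so far still matches the prefix `aaa`; the second has 4 states tracking the count of `a`s modulo 4. A product state is a pair (one from each), accepting exactly when both do. Minimizing collapses redundant product states.
An 8-state machine:
        a   b  
>  q0   q1  q2 
   q1   q3  q2 
   q2   q2  q2 
   q3   q4  q2 
   q4   q5  q4 
   q5   q6  q5 
   q6   q7  q6 
 * q7   q4  q7 
(> = start, * = accepting)

start=q0; accept=q7; q0-a>q1; q0-b>q2; q1-a>q3; q1-b>q2; q2-a>q2; q2-b>q2; q3-a>q4; q3-b>q2; q4-a>q5; q4-b>q4; q5-a>q6; q5-b>q5; q6-a>q7; q6-b>q6; q7-a>q4; q7-b>q7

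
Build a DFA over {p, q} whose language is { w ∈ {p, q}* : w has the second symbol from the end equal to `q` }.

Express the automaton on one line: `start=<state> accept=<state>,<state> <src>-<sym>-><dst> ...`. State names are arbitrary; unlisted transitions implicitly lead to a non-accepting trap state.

start=S0 accept=S5,S6 S0-p->S1 S0-q->S2 S1-p->S3 S1-q->S4 S2-p->S5 S2-q->S6 S3-p->S3 S3-q->S4 S4-p->S5 S4-q->S6 S5-p->S3 S5-q->S4 S6-p->S5 S6-q->S6

A DFA must remember the last 2 symbols (since which symbol is second-to-last isn't known until the input ends). Use one state per possible window of the last ≤2 symbols; accept from those whose window starts with `q`.
A 7-state machine:
        p   q  
>  S0   S1  S2 
   S1   S3  S4 
   S2   S5  S6 
   S3   S3  S4 
   S4   S5  S6 
 * S5   S3  S4 
 * S6   S5  S6 
(> = start, * = accepting)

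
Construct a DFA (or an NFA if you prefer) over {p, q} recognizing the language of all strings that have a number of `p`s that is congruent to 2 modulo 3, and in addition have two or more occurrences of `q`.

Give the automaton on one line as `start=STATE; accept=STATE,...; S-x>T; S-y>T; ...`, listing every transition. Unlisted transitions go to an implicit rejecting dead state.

Build one automaton per condition and run them in lockstep. One (3 states) tracks the count of `p`s modulo 3; the other (4 states) tracks the count of `q`s, saturating at 3. Each combined state is a pair, one component from each; accept when both components accept. After merging equivalent states the machine shrinks.
A 9-state machine:
       p  q 
>  A   B  C 
   B   D  E 
   C   E  F 
   D   A  G 
   E   G  H 
   F   H  F 
   G   C  I 
   H   I  H 
 * I   F  I 
(> = start, * = accepting)

start=A; accept=I; A-p>B; A-q>C; B-p>D; B-q>E; C-p>E; C-q>F; D-p>A; D-q>G; E-p>G; E-q>H; F-p>H; F-q>F; G-p>C; G-q>I; H-p>I; H-q>H; I-p>F; I-q>I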